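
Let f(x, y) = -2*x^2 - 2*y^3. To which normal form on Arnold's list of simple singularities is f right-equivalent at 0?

A_2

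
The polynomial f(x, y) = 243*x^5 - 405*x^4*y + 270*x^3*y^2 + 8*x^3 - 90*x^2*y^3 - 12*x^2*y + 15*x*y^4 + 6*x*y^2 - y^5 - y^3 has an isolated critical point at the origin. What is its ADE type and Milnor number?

Type E_{8}, Milnor number mu = 8.

The Hessian of f at 0 is [[0, 0], [0, 0]] with rank 0, so corank 2. A Groebner basis of the Jacobian ideal J(f) in C{x,y} is {y^5, x*y^3 - 11*y^4/24, x^2 - x*y + y^2/4}; counting standard monomials gives mu = 8. Corank 2; j^3 = (2*x - y)^3 is a perfect cube, so E-series; the 5-jet and mu = 8 give E_8.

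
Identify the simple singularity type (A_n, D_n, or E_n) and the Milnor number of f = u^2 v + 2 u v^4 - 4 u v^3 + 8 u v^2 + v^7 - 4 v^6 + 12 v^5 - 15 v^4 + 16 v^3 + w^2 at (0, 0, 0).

The Hessian of f at 0 is [[0, 0, 0], [0, 0, 0], [0, 0, 2]] with rank 1, so corank 2. A Groebner basis of the Jacobian ideal J(f) in C{u,v,w} is {u*v^2 + 2*u*v + 8*v^2, -u*v/2 + v^3 - 2*v^2, u^2 + 10*u*v + 24*v^2, w}; counting standard monomials gives mu = 5. Corank 2; j^3 = v*(u + 4*v)^2 has shape L^2 M (L != M), so D-series; mu = 5 gives D_5.

Type D_{5}, Milnor number mu = 5.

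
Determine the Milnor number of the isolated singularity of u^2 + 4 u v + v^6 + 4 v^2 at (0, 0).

5

The Hessian of f at 0 has rank 1. Corank 1: A-series; mu = 5 gives A_5.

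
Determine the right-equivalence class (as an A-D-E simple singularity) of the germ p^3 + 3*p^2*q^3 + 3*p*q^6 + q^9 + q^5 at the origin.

The Hessian of f at 0 has rank 0. Corank 2; j^3 = p^3 is a perfect cube, so E-series; the 5-jet and mu = 8 give E_8.

E8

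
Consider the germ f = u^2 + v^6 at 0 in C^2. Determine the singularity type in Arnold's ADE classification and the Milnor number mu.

Type A_5, Milnor number mu = 5.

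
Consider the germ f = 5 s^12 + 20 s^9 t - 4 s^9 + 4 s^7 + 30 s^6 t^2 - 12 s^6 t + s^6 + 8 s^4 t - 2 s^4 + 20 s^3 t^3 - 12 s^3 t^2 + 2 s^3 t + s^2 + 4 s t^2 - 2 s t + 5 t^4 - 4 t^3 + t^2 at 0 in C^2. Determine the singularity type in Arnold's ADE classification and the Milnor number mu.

The Hessian of f at 0 is [[2, -2], [-2, 2]] with rank 1, so corank 1. A Groebner basis of the Jacobian ideal J(f) in C{s,t} is {s^2 + s/2 - t/2, s*t + s/2 - t/2, s/2 + t^2 - t/2}; counting standard monomials gives mu = 3. Corank 1: A-series; mu = 3 gives A_3.

Type A_3, Milnor number mu = 3.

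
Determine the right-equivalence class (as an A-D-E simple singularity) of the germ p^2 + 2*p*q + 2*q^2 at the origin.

A_{1}

The Hessian of f at 0 has rank 2. Corank 0: nondegenerate Morse point, so A_1.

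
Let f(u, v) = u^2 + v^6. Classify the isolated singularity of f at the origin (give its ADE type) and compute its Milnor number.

The Hessian of f at 0 has rank 1. Corank 1: A-series; mu = 5 gives A_5.

Type A_5, Milnor number mu = 5.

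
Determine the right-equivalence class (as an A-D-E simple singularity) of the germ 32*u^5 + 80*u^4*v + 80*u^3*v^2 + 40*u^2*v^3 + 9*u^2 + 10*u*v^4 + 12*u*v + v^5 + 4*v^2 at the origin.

A4

The Hessian of f at 0 is [[18, 12], [12, 8]] with rank 1, so corank 1. A Groebner basis of the Jacobian ideal J(f) in C{u,v} is {v^4, u + 2*v/3}; counting standard monomials gives mu = 4. Corank 1: A-series; mu = 4 gives A_4.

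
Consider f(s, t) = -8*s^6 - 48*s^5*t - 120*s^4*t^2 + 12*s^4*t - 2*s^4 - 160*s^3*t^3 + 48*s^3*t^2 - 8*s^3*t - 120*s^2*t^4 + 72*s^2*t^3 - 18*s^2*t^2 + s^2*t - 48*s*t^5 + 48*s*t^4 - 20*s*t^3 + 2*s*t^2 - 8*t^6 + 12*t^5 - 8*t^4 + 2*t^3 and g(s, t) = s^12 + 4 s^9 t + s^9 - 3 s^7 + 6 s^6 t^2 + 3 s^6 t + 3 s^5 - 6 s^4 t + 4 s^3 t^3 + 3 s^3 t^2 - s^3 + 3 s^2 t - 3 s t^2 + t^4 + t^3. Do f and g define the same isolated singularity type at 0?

The Hessian of f at 0 has rank 0. Corank 2; j^3 = t*(s^2 + 2*s*t + 2*t^2) splits into three distinct lines over C (the quadratic factor has nonzero discriminant), so D_4. The Hessian of g at 0 has rank 0. Corank 2; j^3 = -(s - t)^3 is a perfect cube, so E-series; the 4-jet and mu = 6 give E_6. f is D_4 but g is E_6, hence not right-equivalent.

No.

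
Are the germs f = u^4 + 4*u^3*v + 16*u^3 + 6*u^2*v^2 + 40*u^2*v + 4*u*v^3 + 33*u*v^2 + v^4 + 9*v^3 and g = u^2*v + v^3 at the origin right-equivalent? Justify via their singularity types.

No.

The Hessian of f at 0 is [[0, 0], [0, 0]] with rank 0, so corank 2. A Groebner basis of the Jacobian ideal J(f) in C{u,v} is {u*v^2 + 48*u*v + 36*v^2, -64*u*v + v^3 - 48*v^2, u^2 + 7*u*v/4 + 3*v^2/4}; counting standard monomials gives mu = 5. Corank 2; j^3 = (u + v)*(4*u + 3*v)^2 has shape L^2 M (L != M), so D-series; mu = 5 gives D_5. The Hessian of g at 0 is [[0, 0], [0, 0]] with rank 0, so corank 2. A Groebner basis of the Jacobian ideal J(g) in C{u,v} is {v^3, u^2 + 3*v^2, u*v}; counting standard monomials gives mu = 4. Corank 2; j^3 = v*(u^2 + v^2) splits into three distinct lines over C (the quadratic factor has nonzero discriminant), so D_4. f is D_5 but g is D_4, hence not right-equivalent.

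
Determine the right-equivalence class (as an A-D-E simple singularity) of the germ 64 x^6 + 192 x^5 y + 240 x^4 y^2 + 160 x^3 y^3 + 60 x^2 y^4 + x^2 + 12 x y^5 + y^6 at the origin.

A_{5}

The Hessian of f at 0 has rank 1. Corank 1: A-series; mu = 5 gives A_5.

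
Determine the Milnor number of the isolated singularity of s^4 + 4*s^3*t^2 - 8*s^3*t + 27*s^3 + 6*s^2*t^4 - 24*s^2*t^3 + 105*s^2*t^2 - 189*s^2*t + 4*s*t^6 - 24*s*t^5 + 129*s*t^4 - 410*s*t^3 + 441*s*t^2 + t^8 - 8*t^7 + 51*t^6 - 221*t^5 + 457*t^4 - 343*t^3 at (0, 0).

6

The Hessian of f at 0 has rank 0. Corank 2; j^3 = (3*s - 7*t)^3 is a perfect cube, so E-series; the 4-jet and mu = 6 give E_6.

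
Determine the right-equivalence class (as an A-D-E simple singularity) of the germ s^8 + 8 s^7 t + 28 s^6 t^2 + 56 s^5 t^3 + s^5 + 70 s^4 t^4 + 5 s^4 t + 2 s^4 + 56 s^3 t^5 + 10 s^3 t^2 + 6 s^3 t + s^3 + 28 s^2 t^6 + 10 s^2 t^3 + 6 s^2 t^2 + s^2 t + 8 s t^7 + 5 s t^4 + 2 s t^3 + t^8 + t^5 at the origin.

D_9

The Hessian of f at 0 has rank 0. Corank 2; j^3 = s^2*(s + t) has shape L^2 M (L != M), so D-series; mu = 9 gives D_9.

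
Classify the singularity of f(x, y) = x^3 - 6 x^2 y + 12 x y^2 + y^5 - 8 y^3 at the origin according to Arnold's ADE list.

E_8

The Hessian of f at 0 is [[0, 0], [0, 0]] with rank 0, so corank 2. A Groebner basis of the Jacobian ideal J(f) in C{x,y} is {y^4, x^2 - 4*x*y + 4*y^2}; counting standard monomials gives mu = 8. Corank 2; j^3 = (x - 2*y)^3 is a perfect cube, so E-series; the 5-jet and mu = 8 give E_8.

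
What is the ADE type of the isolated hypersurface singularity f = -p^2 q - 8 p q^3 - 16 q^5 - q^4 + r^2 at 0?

The Hessian of f at 0 has rank 1. Corank 2; j^3 = -p^2*q has shape L^2 M (L != M), so D-series; mu = 5 gives D_5.

D_5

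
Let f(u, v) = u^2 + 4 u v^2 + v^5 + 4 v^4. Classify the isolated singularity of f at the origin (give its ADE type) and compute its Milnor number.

The Hessian of f at 0 is [[2, 0], [0, 0]] with rank 1, so corank 1. A Groebner basis of the Jacobian ideal J(f) in C{u,v} is {u^2, u/2 + v^2}; counting standard monomials gives mu = 4. Corank 1: A-series; mu = 4 gives A_4.

Type A4, Milnor number mu = 4.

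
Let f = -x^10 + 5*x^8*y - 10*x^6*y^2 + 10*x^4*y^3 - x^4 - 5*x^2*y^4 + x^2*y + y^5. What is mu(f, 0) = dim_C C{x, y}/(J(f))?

6

The Hessian of f at 0 has rank 0. Corank 2; j^3 = x^2*y has shape L^2 M (L != M), so D-series; mu = 6 gives D_6.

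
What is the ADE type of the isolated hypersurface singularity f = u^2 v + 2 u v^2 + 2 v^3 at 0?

D4

The Hessian of f at 0 has rank 0. Corank 2; j^3 = v*(u^2 + 2*u*v + 2*v^2) splits into three distinct lines over C (the quadratic factor has nonzero discriminant), so D_4.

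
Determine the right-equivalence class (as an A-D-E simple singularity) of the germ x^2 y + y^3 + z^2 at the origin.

D4

The Hessian of f at 0 has rank 1. Corank 2; j^3 = y*(x^2 + y^2) splits into three distinct lines over C (the quadratic factor has nonzero discriminant), so D_4.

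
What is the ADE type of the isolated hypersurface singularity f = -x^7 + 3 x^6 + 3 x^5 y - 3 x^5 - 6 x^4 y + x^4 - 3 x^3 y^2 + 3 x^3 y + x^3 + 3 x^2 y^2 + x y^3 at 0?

E_7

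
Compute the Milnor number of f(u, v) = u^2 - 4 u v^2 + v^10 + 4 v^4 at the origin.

The Hessian of f at 0 has rank 1. Corank 1: A-series; mu = 9 gives A_9.

9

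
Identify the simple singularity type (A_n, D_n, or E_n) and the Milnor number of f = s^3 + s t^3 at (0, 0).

Type E_{7}, Milnor number mu = 7.

The Hessian of f at 0 is [[0, 0], [0, 0]] with rank 0, so corank 2. A Groebner basis of the Jacobian ideal J(f) in C{s,t} is {s^3, s*t^2, 3*s^2 + t^3}; counting standard monomials gives mu = 7. Corank 2; j^3 = s^3 is a perfect cube, so E-series; the 4-jet and mu = 7 give E_7.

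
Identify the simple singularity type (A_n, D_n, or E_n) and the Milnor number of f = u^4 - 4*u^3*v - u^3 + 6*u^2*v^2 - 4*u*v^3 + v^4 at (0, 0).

Type E_6, Milnor number mu = 6.

The Hessian of f at 0 has rank 0. Corank 2; j^3 = -u^3 is a perfect cube, so E-series; the 4-jet and mu = 6 give E_6.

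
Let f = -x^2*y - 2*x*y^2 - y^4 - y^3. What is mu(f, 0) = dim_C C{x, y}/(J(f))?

5

The Hessian of f at 0 has rank 0. Corank 2; j^3 = -y*(x + y)^2 has shape L^2 M (L != M), so D-series; mu = 5 gives D_5.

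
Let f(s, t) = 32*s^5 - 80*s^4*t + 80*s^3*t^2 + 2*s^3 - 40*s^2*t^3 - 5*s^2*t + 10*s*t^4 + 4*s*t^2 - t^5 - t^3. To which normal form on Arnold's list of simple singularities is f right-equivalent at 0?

The Hessian of f at 0 has rank 0. Corank 2; j^3 = (s - t)^2*(2*s - t) has shape L^2 M (L != M), so D-series; mu = 6 gives D_6.

D_6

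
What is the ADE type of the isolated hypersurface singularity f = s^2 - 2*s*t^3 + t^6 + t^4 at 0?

A3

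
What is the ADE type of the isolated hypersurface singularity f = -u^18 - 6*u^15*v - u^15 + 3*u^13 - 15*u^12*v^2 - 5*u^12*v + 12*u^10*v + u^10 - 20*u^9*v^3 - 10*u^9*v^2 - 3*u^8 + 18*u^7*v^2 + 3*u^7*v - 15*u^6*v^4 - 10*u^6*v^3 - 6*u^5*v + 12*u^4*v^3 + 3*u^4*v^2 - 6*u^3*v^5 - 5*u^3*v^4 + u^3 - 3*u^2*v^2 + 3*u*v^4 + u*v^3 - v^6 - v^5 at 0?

E_{7}

The Hessian of f at 0 is [[0, 0], [0, 0]] with rank 0, so corank 2. A Groebner basis of the Jacobian ideal J(f) in C{u,v} is {-u^2 + v^4 - v^3/3, u^3, u^2*v + u^2/3 + v^3/9, -u^2 + u*v^2 - v^3/3}; counting standard monomials gives mu = 7. Corank 2; j^3 = u^3 is a perfect cube, so E-series; the 4-jet and mu = 7 give E_7.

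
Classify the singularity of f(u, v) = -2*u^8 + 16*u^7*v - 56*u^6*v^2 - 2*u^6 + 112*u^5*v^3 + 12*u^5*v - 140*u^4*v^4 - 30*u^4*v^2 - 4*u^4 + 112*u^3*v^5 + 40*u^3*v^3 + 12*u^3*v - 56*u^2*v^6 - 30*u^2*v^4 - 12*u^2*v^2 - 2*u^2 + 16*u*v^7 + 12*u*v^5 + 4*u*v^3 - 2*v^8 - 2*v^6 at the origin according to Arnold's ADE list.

A_7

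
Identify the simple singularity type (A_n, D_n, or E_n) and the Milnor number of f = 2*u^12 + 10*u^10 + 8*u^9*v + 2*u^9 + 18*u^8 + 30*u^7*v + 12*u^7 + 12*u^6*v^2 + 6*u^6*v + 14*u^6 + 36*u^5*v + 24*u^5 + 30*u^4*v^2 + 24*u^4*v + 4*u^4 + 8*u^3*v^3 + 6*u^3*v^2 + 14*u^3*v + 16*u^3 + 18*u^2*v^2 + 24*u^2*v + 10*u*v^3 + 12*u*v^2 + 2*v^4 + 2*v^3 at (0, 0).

Type E_{7}, Milnor number mu = 7.

The Hessian of f at 0 is [[0, 0], [0, 0]] with rank 0, so corank 2. A Groebner basis of the Jacobian ideal J(f) in C{u,v} is {768*u^2 + 768*u*v + v^4 + 8*v^3 + 192*v^2, u^3 + 36*u^2 + 36*u*v + v^3/2 + 9*v^2, u^2*v - 40*u^2 - 40*u*v - 2*v^3/3 - 10*v^2, 32*u^2 + u*v^2 + 32*u*v + 5*v^3/6 + 8*v^2}; counting standard monomials gives mu = 7. Corank 2; j^3 = 2*(2*u + v)^3 is a perfect cube, so E-series; the 4-jet and mu = 7 give E_7.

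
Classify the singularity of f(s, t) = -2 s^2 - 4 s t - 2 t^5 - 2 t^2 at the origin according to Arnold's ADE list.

A_{4}

The Hessian of f at 0 has rank 1. Corank 1: A-series; mu = 4 gives A_4.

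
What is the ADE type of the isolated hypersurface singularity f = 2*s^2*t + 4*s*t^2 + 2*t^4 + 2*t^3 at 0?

D_5

The Hessian of f at 0 is [[0, 0], [0, 0]] with rank 0, so corank 2. A Groebner basis of the Jacobian ideal J(f) in C{s,t} is {s^3 - s^2/4 + t^2/4, s^2/4 + t^3 - t^2/4, s*t + t^2}; counting standard monomials gives mu = 5. Corank 2; j^3 = 2*t*(s + t)^2 has shape L^2 M (L != M), so D-series; mu = 5 gives D_5.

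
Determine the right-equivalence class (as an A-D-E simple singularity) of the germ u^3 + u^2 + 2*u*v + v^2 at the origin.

A_2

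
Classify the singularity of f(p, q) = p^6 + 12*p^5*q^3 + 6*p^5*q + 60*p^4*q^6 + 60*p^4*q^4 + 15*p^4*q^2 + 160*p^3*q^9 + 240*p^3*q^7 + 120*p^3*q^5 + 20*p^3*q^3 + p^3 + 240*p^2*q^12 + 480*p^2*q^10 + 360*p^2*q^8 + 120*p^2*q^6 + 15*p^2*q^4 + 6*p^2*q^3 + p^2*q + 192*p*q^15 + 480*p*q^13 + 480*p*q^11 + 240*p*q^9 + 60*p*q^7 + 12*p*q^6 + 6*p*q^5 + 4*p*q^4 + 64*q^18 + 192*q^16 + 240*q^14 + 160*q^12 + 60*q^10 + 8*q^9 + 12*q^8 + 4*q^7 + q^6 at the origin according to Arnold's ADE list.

The Hessian of f at 0 has rank 0. Corank 2; j^3 = p^2*(p + q) has shape L^2 M (L != M), so D-series; mu = 7 gives D_7.

D_7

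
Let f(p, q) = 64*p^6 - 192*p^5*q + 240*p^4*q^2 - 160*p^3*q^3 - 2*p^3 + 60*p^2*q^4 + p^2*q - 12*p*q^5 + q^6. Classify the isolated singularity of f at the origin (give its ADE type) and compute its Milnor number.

Type D7, Milnor number mu = 7.

The Hessian of f at 0 has rank 0. Corank 2; j^3 = -p^2*(2*p - q) has shape L^2 M (L != M), so D-series; mu = 7 gives D_7.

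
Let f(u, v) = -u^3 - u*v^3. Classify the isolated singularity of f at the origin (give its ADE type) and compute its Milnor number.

Type E7, Milnor number mu = 7.

The Hessian of f at 0 has rank 0. Corank 2; j^3 = -u^3 is a perfect cube, so E-series; the 4-jet and mu = 7 give E_7.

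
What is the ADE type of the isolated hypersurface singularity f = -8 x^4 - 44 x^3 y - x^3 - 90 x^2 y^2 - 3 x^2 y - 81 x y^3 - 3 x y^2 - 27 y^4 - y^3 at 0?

The Hessian of f at 0 has rank 0. Corank 2; j^3 = -(x + y)^3 is a perfect cube, so E-series; the 4-jet and mu = 7 give E_7.

E_7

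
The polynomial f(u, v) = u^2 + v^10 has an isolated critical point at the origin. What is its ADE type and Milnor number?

Type A9, Milnor number mu = 9.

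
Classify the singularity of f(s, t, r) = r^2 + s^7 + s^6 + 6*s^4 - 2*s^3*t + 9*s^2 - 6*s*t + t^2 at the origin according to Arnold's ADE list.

The Hessian of f at 0 is [[18, -6, 0], [-6, 2, 0], [0, 0, 2]] with rank 2, so corank 1. A Groebner basis of the Jacobian ideal J(f) in C{s,t,r} is {81*s*t + t^4 - 27*t^2, s*t^2 + 9*s - 2*t^3/9 - 3*t, s^2 - 2*s*t/3 + t^2/9, r}; counting standard monomials gives mu = 6. Corank 1: A-series; mu = 6 gives A_6.

A6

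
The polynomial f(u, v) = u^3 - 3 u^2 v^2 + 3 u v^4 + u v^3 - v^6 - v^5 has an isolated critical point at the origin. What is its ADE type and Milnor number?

The Hessian of f at 0 is [[0, 0], [0, 0]] with rank 0, so corank 2. A Groebner basis of the Jacobian ideal J(f) in C{u,v} is {-u^2 + v^4 - v^3/3, u^3, u^2*v + u^2/3 + v^3/9, -u^2 + u*v^2 - v^3/3}; counting standard monomials gives mu = 7. Corank 2; j^3 = u^3 is a perfect cube, so E-series; the 4-jet and mu = 7 give E_7.

Type E_7, Milnor number mu = 7.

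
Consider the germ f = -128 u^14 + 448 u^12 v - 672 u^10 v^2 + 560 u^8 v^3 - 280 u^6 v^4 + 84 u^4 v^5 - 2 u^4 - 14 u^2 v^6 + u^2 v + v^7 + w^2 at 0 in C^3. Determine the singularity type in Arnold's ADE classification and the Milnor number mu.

The Hessian of f at 0 has rank 1. Corank 2; j^3 = u^2*v has shape L^2 M (L != M), so D-series; mu = 8 gives D_8.

Type D_8, Milnor number mu = 8.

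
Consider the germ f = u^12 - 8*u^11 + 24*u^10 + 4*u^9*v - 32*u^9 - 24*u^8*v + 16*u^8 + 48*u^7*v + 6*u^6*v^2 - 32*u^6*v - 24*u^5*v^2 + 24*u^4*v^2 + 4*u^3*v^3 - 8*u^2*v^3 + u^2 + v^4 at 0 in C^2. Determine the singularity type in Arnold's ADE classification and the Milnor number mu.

Type A_{3}, Milnor number mu = 3.

The Hessian of f at 0 has rank 1. Corank 1: A-series; mu = 3 gives A_3.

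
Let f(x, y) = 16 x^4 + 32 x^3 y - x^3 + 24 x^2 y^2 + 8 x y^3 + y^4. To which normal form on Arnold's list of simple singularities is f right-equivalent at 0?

E_6

The Hessian of f at 0 has rank 0. Corank 2; j^3 = -x^3 is a perfect cube, so E-series; the 4-jet and mu = 6 give E_6.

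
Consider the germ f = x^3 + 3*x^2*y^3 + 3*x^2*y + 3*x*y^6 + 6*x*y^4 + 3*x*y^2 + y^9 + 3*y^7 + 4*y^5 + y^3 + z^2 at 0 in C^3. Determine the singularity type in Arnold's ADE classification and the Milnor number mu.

The Hessian of f at 0 has rank 1. Corank 2; j^3 = (x + y)^3 is a perfect cube, so E-series; the 5-jet and mu = 8 give E_8.

Type E_8, Milnor number mu = 8.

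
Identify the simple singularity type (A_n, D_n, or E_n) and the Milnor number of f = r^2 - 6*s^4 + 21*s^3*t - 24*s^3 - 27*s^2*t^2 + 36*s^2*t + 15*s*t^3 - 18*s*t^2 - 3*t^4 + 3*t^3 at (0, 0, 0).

Type E7, Milnor number mu = 7.

The Hessian of f at 0 is [[0, 0, 0], [0, 0, 0], [0, 0, 2]] with rank 1, so corank 2. A Groebner basis of the Jacobian ideal J(f) in C{s,t,r} is {768*s^2 - 768*s*t + t^4 - 8*t^3 + 192*t^2, s^3 + 36*s^2 - 36*s*t - t^3/2 + 9*t^2, s^2*t + 40*s^2 - 40*s*t - 2*t^3/3 + 10*t^2, 32*s^2 + s*t^2 - 32*s*t - 5*t^3/6 + 8*t^2, r}; counting standard monomials gives mu = 7. Corank 2; j^3 = -3*(2*s - t)^3 is a perfect cube, so E-series; the 4-jet and mu = 7 give E_7.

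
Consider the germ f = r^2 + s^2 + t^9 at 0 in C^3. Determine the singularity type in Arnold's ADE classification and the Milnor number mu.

Type A_{8}, Milnor number mu = 8.

The Hessian of f at 0 has rank 2. Corank 1: A-series; mu = 8 gives A_8.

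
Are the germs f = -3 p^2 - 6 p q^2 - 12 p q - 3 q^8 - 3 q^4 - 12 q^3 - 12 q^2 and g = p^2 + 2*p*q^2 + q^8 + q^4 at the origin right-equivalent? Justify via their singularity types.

Yes.

The Hessian of f at 0 is [[-6, -12], [-12, -24]] with rank 1, so corank 1. A Groebner basis of the Jacobian ideal J(f) in C{p,q} is {p^4 + 24*p^3 + 112*p^2*q - 176*p^2 - 448*p*q + 192*p + 384*q, p^3*q - 6*p^3 - 24*p^2*q + 32*p^2 + 80*p*q - 32*p - 64*q, p + q^2 + 2*q}; counting standard monomials gives mu = 7. Corank 1: A-series; mu = 7 gives A_7. The Hessian of g at 0 is [[2, 0], [0, 0]] with rank 1, so corank 1. A Groebner basis of the Jacobian ideal J(g) in C{p,q} is {p^4, p^3*q, p + q^2}; counting standard monomials gives mu = 7. Corank 1: A-series; mu = 7 gives A_7. Both have type A_7, hence right-equivalent.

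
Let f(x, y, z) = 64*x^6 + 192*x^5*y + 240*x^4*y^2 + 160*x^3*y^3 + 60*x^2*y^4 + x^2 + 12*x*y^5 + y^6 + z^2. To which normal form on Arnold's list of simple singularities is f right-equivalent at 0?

The Hessian of f at 0 is [[2, 0, 0], [0, 0, 0], [0, 0, 2]] with rank 2, so corank 1. A Groebner basis of the Jacobian ideal J(f) in C{x,y,z} is {y^5, x, z}; counting standard monomials gives mu = 5. Corank 1: A-series; mu = 5 gives A_5.

A_5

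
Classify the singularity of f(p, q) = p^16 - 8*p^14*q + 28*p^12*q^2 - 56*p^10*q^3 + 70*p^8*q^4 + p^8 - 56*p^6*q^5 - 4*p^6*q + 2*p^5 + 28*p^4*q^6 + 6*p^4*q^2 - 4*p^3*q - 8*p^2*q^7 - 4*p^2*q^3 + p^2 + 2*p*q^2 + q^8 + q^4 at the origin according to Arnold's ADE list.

A_7

The Hessian of f at 0 has rank 1. Corank 1: A-series; mu = 7 gives A_7.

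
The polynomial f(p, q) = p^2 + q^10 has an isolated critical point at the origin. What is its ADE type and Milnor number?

Type A_{9}, Milnor number mu = 9.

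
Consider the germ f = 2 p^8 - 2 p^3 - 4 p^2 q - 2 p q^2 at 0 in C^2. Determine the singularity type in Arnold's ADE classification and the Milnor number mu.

Type D_9, Milnor number mu = 9.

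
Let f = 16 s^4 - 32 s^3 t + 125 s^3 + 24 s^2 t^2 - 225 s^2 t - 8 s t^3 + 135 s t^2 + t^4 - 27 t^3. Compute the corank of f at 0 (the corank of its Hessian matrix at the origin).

Hessian at 0 has rank 0.

2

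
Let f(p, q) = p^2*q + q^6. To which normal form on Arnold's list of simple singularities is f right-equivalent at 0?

The Hessian of f at 0 has rank 0. Corank 2; j^3 = p^2*q has shape L^2 M (L != M), so D-series; mu = 7 gives D_7.

D_{7}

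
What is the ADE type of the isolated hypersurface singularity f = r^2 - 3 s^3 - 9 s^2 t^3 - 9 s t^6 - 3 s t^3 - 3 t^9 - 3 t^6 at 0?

The Hessian of f at 0 has rank 1. Corank 2; j^3 = -3*s^3 is a perfect cube, so E-series; the 4-jet and mu = 7 give E_7.

E_{7}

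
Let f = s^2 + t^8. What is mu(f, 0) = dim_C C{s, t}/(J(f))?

The Hessian of f at 0 has rank 1. Corank 1: A-series; mu = 7 gives A_7.

7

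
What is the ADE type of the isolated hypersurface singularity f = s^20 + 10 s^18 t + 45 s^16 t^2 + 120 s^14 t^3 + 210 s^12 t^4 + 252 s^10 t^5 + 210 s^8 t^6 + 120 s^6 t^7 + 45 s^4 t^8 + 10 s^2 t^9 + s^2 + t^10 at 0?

The Hessian of f at 0 is [[2, 0], [0, 0]] with rank 1, so corank 1. A Groebner basis of the Jacobian ideal J(f) in C{s,t} is {t^9, s}; counting standard monomials gives mu = 9. Corank 1: A-series; mu = 9 gives A_9.

A_{9}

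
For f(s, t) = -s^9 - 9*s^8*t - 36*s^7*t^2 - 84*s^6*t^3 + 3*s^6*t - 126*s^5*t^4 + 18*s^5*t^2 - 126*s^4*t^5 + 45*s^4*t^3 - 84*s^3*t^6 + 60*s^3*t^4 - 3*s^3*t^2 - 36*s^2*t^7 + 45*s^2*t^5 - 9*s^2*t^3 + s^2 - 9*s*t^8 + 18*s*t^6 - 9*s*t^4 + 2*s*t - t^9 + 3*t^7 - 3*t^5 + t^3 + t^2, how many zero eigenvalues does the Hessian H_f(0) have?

Hessian at 0 has rank 1.

1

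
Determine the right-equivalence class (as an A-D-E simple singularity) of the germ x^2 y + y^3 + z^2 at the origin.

The Hessian of f at 0 is [[0, 0, 0], [0, 0, 0], [0, 0, 2]] with rank 1, so corank 2. A Groebner basis of the Jacobian ideal J(f) in C{x,y,z} is {y^3, x^2 + 3*y^2, x*y, z}; counting standard monomials gives mu = 4. Corank 2; j^3 = y*(x^2 + y^2) splits into three distinct lines over C (the quadratic factor has nonzero discriminant), so D_4.

D_4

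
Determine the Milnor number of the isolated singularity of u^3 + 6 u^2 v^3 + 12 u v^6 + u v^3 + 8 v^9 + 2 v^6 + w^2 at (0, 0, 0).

The Hessian of f at 0 has rank 1. Corank 2; j^3 = u^3 is a perfect cube, so E-series; the 4-jet and mu = 7 give E_7.

7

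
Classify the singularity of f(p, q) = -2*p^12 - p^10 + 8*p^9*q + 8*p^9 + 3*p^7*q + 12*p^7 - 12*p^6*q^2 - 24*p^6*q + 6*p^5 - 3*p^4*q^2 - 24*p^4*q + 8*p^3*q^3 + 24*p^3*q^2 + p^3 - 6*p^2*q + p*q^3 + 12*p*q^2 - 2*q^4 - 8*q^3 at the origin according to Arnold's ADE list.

The Hessian of f at 0 is [[0, 0], [0, 0]] with rank 0, so corank 2. A Groebner basis of the Jacobian ideal J(f) in C{p,q} is {p^3 - 6*p^2*q - 48*p^2 + 192*p*q - 192*q^2, 6*p^2 + p*q^2 - 24*p*q + 24*q^2, 3*p^2 - 12*p*q + q^3 + 12*q^2}; counting standard monomials gives mu = 7. Corank 2; j^3 = (p - 2*q)^3 is a perfect cube, so E-series; the 4-jet and mu = 7 give E_7.

E_{7}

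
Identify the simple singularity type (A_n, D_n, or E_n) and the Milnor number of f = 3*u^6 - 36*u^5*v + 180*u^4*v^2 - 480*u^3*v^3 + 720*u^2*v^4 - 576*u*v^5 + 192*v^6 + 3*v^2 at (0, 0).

The Hessian of f at 0 is [[0, 0], [0, 6]] with rank 1, so corank 1. A Groebner basis of the Jacobian ideal J(f) in C{u,v} is {u^5, v}; counting standard monomials gives mu = 5. Corank 1: A-series; mu = 5 gives A_5.

Type A_5, Milnor number mu = 5.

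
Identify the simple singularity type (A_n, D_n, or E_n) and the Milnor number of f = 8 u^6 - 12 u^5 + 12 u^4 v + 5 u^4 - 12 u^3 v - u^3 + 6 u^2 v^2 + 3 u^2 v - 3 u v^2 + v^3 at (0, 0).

Type E_{6}, Milnor number mu = 6.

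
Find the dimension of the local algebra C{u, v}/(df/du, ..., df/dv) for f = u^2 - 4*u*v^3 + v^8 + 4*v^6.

The Hessian of f at 0 has rank 1. Corank 1: A-series; mu = 7 gives A_7.

7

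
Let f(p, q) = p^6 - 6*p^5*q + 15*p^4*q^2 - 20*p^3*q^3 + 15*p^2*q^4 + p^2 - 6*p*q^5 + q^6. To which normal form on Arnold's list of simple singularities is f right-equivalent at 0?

A_{5}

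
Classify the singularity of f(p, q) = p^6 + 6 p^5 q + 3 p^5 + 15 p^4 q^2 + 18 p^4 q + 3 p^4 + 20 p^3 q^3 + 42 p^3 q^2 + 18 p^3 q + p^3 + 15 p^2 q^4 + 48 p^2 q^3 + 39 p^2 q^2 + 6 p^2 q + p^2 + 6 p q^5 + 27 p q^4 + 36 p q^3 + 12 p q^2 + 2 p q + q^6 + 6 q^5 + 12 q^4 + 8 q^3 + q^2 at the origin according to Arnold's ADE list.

A_{2}

The Hessian of f at 0 is [[2, 2], [2, 2]] with rank 1, so corank 1. A Groebner basis of the Jacobian ideal J(f) in C{p,q} is {q^2, p + q}; counting standard monomials gives mu = 2. Corank 1: A-series; mu = 2 gives A_2.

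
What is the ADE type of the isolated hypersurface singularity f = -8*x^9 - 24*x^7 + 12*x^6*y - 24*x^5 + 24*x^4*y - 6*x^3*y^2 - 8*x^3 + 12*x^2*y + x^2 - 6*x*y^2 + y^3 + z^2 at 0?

The Hessian of f at 0 has rank 2. Corank 1: A-series; mu = 2 gives A_2.

A2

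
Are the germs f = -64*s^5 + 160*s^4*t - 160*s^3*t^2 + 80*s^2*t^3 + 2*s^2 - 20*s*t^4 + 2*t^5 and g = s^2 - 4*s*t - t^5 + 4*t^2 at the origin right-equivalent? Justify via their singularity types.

Yes.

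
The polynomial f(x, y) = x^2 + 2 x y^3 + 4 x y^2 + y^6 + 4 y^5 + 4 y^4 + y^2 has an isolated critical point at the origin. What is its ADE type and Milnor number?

The Hessian of f at 0 is [[2, 0], [0, 2]] with rank 2, so corank 0. A Groebner basis of the Jacobian ideal J(f) in C{x,y} is {x, y}; counting standard monomials gives mu = 1. Corank 0: nondegenerate Morse point, so A_1.

Type A_{1}, Milnor number mu = 1.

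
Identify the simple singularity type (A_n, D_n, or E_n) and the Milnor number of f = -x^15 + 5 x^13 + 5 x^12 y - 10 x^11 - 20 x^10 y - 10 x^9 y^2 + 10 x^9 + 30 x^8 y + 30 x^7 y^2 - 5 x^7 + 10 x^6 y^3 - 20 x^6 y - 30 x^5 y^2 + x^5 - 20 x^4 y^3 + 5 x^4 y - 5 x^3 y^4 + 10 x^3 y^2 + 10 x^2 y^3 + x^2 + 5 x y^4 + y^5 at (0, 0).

The Hessian of f at 0 is [[2, 0], [0, 0]] with rank 1, so corank 1. A Groebner basis of the Jacobian ideal J(f) in C{x,y} is {y^4, x}; counting standard monomials gives mu = 4. Corank 1: A-series; mu = 4 gives A_4.

Type A4, Milnor number mu = 4.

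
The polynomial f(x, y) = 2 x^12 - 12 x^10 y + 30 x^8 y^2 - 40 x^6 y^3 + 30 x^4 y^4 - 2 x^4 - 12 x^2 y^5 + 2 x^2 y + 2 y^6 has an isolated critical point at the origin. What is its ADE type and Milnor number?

The Hessian of f at 0 has rank 0. Corank 2; j^3 = 2*x^2*y has shape L^2 M (L != M), so D-series; mu = 7 gives D_7.

Type D_{7}, Milnor number mu = 7.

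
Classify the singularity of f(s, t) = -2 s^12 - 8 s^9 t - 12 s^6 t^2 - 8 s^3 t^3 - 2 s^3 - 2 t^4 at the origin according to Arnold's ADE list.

E6

The Hessian of f at 0 is [[0, 0], [0, 0]] with rank 0, so corank 2. A Groebner basis of the Jacobian ideal J(f) in C{s,t} is {t^3, s^2}; counting standard monomials gives mu = 6. Corank 2; j^3 = -2*s^3 is a perfect cube, so E-series; the 4-jet and mu = 6 give E_6.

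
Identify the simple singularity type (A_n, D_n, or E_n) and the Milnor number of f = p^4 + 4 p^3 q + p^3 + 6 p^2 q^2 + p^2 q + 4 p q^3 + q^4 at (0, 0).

The Hessian of f at 0 is [[0, 0], [0, 0]] with rank 0, so corank 2. A Groebner basis of the Jacobian ideal J(f) in C{p,q} is {p*q^2, -p*q/4 + q^3, p^2 + p*q}; counting standard monomials gives mu = 5. Corank 2; j^3 = p^2*(p + q) has shape L^2 M (L != M), so D-series; mu = 5 gives D_5.

Type D_5, Milnor number mu = 5.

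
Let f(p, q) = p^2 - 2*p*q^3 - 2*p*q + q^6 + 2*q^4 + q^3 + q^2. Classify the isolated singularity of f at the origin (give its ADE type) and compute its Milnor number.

The Hessian of f at 0 has rank 1. Corank 1: A-series; mu = 2 gives A_2.

Type A2, Milnor number mu = 2.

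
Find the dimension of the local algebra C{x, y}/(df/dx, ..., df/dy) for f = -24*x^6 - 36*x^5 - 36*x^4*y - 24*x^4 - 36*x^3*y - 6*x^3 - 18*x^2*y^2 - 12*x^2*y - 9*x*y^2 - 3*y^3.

The Hessian of f at 0 has rank 0. Corank 2; j^3 = -3*(x + y)*(2*x^2 + 2*x*y + y^2) splits into three distinct lines over C (the quadratic factor has nonzero discriminant), so D_4.

4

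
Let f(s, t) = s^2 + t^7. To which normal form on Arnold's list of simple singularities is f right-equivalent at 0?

A_6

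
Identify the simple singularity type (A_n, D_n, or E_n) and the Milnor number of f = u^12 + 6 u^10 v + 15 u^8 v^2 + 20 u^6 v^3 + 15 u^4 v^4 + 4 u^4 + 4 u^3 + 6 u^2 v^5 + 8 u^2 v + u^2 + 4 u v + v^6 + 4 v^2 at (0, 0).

The Hessian of f at 0 is [[2, 4], [4, 8]] with rank 1, so corank 1. A Groebner basis of the Jacobian ideal J(f) in C{u,v} is {u*v^2 - 3*u*v/4 + u/16 - v^2 + v/8, 5*u*v/8 - u/16 + v^3 + 3*v^2/4 - v/8, u^2 + u/2 + v}; counting standard monomials gives mu = 5. Corank 1: A-series; mu = 5 gives A_5.

Type A5, Milnor number mu = 5.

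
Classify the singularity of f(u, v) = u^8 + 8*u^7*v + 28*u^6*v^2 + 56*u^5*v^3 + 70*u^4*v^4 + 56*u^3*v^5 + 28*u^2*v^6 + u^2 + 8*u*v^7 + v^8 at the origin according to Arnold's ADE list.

A_{7}

The Hessian of f at 0 has rank 1. Corank 1: A-series; mu = 7 gives A_7.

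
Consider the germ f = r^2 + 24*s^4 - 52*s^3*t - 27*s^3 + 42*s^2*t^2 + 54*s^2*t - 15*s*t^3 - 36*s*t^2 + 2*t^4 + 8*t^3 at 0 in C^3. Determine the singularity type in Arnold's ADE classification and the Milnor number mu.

Type E_7, Milnor number mu = 7.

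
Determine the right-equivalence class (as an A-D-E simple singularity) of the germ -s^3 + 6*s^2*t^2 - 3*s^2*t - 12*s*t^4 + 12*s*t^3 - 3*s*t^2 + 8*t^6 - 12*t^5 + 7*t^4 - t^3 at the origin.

The Hessian of f at 0 is [[0, 0], [0, 0]] with rank 0, so corank 2. A Groebner basis of the Jacobian ideal J(f) in C{s,t} is {s^3 - 3*s^2/4 - 3*s*t/2 - 3*t^2/4, s^2*t + s^2/2 + s*t + t^2/2, -s^2/4 + s*t^2 - s*t/2 - t^2/4, t^3}; counting standard monomials gives mu = 6. Corank 2; j^3 = -(s + t)^3 is a perfect cube, so E-series; the 4-jet and mu = 6 give E_6.

E_{6}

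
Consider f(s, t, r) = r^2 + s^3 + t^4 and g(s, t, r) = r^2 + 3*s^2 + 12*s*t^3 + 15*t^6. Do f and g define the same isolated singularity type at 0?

No.

The Hessian of f at 0 is [[0, 0, 0], [0, 0, 0], [0, 0, 2]] with rank 1, so corank 2. A Groebner basis of the Jacobian ideal J(f) in C{s,t,r} is {t^3, s^2, r}; counting standard monomials gives mu = 6. Corank 2; j^3 = s^3 is a perfect cube, so E-series; the 4-jet and mu = 6 give E_6. The Hessian of g at 0 is [[6, 0, 0], [0, 0, 0], [0, 0, 2]] with rank 2, so corank 1. A Groebner basis of the Jacobian ideal J(g) in C{s,t,r} is {s*t^2, s/2 + t^3, s^2, r}; counting standard monomials gives mu = 5. Corank 1: A-series; mu = 5 gives A_5. f is E_6 but g is A_5, hence not right-equivalent.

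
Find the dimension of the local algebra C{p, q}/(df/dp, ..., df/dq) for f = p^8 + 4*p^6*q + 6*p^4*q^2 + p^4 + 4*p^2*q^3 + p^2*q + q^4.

The Hessian of f at 0 has rank 0. Corank 2; j^3 = p^2*q has shape L^2 M (L != M), so D-series; mu = 5 gives D_5.

5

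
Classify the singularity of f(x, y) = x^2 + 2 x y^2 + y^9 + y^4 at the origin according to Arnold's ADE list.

A_{8}

The Hessian of f at 0 is [[2, 0], [0, 0]] with rank 1, so corank 1. A Groebner basis of the Jacobian ideal J(f) in C{x,y} is {x^4, x + y^2}; counting standard monomials gives mu = 8. Corank 1: A-series; mu = 8 gives A_8.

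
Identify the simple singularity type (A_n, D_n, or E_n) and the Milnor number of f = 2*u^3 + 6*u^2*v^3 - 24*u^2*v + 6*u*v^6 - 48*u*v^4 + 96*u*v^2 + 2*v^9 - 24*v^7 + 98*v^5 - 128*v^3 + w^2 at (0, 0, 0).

The Hessian of f at 0 is [[0, 0, 0], [0, 0, 0], [0, 0, 2]] with rank 1, so corank 2. A Groebner basis of the Jacobian ideal J(f) in C{u,v,w} is {u^2/2 + u*v^3 - 4*u*v + 8*v^2, v^4, u^3 - 48*u*v^2 + 128*v^3, u^2*v - 8*u*v^2 + 16*v^3, w}; counting standard monomials gives mu = 8. Corank 2; j^3 = 2*(u - 4*v)^3 is a perfect cube, so E-series; the 5-jet and mu = 8 give E_8.

Type E_{8}, Milnor number mu = 8.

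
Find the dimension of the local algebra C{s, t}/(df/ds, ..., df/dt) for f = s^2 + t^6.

The Hessian of f at 0 has rank 1. Corank 1: A-series; mu = 5 gives A_5.

5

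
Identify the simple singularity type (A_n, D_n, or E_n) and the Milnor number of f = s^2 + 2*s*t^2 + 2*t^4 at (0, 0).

Type A_3, Milnor number mu = 3.

The Hessian of f at 0 has rank 1. Corank 1: A-series; mu = 3 gives A_3.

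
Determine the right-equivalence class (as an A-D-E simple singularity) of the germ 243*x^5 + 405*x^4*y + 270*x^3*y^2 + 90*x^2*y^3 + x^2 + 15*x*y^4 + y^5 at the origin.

A_{4}

The Hessian of f at 0 has rank 1. Corank 1: A-series; mu = 4 gives A_4.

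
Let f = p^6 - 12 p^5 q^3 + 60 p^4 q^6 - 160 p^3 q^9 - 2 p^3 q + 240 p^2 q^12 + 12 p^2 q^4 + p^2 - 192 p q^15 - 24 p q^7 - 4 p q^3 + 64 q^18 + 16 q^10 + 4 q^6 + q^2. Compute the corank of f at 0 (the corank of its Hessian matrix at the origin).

0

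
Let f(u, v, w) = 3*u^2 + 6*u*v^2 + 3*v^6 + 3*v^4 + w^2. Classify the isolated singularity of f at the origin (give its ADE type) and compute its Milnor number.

The Hessian of f at 0 has rank 2. Corank 1: A-series; mu = 5 gives A_5.

Type A_5, Milnor number mu = 5.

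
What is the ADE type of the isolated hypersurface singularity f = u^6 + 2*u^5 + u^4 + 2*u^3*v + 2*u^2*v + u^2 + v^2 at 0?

The Hessian of f at 0 has rank 2. Corank 0: nondegenerate Morse point, so A_1.

A1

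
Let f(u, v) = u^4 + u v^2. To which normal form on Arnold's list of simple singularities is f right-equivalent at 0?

D_{5}

The Hessian of f at 0 has rank 0. Corank 2; j^3 = u*v^2 has shape L^2 M (L != M), so D-series; mu = 5 gives D_5.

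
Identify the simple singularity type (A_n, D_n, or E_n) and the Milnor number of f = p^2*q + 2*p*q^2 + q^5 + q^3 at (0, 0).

Type D_{6}, Milnor number mu = 6.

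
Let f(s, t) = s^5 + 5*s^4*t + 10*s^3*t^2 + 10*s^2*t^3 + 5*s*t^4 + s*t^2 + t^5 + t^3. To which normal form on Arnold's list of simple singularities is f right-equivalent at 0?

D6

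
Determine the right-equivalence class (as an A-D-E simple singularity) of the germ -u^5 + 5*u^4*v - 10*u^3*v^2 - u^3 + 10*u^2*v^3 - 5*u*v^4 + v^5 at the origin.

E8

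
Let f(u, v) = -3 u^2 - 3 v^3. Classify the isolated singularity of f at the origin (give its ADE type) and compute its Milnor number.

The Hessian of f at 0 has rank 1. Corank 1: A-series; mu = 2 gives A_2.

Type A_{2}, Milnor number mu = 2.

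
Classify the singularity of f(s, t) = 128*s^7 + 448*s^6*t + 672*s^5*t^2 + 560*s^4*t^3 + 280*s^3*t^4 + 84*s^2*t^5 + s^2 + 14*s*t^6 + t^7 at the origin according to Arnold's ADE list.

A_6

The Hessian of f at 0 has rank 1. Corank 1: A-series; mu = 6 gives A_6.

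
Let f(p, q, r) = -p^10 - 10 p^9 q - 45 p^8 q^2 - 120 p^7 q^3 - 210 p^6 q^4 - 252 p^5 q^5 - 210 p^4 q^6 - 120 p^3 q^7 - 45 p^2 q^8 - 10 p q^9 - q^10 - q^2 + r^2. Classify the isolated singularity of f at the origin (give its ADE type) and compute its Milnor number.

The Hessian of f at 0 has rank 2. Corank 1: A-series; mu = 9 gives A_9.

Type A9, Milnor number mu = 9.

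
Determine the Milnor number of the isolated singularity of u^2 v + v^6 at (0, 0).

7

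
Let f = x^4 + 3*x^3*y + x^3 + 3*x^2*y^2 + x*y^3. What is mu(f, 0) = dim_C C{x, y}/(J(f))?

7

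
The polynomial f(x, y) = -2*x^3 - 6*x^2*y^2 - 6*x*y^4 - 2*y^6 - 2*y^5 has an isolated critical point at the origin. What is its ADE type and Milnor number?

Type E_8, Milnor number mu = 8.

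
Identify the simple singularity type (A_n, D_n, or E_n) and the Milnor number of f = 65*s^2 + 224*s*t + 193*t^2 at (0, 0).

Type A1, Milnor number mu = 1.

The Hessian of f at 0 has rank 2. Corank 0: nondegenerate Morse point, so A_1.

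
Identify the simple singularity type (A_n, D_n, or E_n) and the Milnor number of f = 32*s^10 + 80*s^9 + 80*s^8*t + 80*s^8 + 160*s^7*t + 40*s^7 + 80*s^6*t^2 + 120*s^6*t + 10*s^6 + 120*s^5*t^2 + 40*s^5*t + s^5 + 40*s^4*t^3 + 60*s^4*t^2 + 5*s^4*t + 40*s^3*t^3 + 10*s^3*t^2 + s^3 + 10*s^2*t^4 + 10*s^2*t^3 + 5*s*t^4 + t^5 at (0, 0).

The Hessian of f at 0 has rank 0. Corank 2; j^3 = s^3 is a perfect cube, so E-series; the 5-jet and mu = 8 give E_8.

Type E_{8}, Milnor number mu = 8.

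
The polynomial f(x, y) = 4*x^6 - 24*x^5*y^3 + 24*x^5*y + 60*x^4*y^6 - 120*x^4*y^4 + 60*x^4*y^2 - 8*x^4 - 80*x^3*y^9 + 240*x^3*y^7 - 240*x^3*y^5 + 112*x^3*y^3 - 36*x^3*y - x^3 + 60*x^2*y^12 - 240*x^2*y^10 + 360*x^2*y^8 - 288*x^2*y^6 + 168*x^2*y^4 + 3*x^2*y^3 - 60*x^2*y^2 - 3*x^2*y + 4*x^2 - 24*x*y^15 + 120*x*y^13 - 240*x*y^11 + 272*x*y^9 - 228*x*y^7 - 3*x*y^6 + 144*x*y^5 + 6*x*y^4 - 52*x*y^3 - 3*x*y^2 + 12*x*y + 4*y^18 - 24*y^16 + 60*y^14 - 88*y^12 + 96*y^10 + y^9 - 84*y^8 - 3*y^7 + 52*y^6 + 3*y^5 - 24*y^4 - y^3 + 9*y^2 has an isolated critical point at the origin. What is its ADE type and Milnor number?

Type A_{2}, Milnor number mu = 2.

The Hessian of f at 0 has rank 1. Corank 1: A-series; mu = 2 gives A_2.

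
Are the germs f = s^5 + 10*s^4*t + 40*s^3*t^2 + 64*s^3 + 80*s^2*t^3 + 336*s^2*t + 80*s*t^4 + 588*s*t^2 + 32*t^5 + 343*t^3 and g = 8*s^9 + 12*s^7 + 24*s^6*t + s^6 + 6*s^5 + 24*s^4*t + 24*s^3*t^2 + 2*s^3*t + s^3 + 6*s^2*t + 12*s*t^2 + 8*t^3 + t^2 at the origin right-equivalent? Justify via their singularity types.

No.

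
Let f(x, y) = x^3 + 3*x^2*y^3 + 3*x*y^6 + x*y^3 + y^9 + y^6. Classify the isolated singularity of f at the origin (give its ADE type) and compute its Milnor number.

Type E_7, Milnor number mu = 7.

The Hessian of f at 0 has rank 0. Corank 2; j^3 = x^3 is a perfect cube, so E-series; the 4-jet and mu = 7 give E_7.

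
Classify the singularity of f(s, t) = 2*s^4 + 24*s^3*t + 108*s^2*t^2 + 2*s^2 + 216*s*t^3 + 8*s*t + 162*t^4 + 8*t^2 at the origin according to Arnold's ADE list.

A_{3}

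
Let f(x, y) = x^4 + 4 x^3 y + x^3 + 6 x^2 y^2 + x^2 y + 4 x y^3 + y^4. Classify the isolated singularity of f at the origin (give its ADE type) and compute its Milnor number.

Type D_5, Milnor number mu = 5.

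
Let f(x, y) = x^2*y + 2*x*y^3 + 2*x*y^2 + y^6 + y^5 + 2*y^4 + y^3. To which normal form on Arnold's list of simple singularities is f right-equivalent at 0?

D_{7}

The Hessian of f at 0 has rank 0. Corank 2; j^3 = y*(x + y)^2 has shape L^2 M (L != M), so D-series; mu = 7 gives D_7.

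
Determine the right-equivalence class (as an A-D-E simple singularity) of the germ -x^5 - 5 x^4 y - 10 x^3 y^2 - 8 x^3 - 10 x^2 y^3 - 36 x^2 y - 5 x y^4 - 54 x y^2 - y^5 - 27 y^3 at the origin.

E_8

The Hessian of f at 0 has rank 0. Corank 2; j^3 = -(2*x + 3*y)^3 is a perfect cube, so E-series; the 5-jet and mu = 8 give E_8.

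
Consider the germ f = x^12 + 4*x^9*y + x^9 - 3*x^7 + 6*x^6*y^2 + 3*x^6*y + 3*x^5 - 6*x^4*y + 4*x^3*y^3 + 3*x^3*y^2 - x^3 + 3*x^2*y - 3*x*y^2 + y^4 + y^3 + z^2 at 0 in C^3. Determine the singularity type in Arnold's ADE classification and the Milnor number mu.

Type E_{6}, Milnor number mu = 6.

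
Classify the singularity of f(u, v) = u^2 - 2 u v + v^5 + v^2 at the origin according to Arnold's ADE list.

The Hessian of f at 0 has rank 1. Corank 1: A-series; mu = 4 gives A_4.

A_4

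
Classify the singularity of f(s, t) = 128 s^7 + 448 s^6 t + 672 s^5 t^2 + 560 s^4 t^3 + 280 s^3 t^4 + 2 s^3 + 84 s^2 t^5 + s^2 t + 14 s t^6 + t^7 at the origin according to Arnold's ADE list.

D_8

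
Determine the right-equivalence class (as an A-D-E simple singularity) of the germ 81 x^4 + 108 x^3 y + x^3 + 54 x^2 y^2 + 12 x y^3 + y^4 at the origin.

E6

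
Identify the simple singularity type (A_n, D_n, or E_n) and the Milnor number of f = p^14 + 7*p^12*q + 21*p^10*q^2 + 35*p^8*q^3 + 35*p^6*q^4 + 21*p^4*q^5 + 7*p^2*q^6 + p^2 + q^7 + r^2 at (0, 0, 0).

Type A6, Milnor number mu = 6.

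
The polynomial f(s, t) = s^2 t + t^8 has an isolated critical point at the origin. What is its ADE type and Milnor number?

Type D_{9}, Milnor number mu = 9.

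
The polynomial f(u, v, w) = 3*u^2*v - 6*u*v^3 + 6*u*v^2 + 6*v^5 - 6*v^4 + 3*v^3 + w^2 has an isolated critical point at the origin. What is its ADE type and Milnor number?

The Hessian of f at 0 has rank 1. Corank 2; j^3 = 3*v*(u + v)^2 has shape L^2 M (L != M), so D-series; mu = 6 gives D_6.

Type D_6, Milnor number mu = 6.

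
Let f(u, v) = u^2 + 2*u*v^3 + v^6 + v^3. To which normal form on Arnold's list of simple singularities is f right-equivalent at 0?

A_{2}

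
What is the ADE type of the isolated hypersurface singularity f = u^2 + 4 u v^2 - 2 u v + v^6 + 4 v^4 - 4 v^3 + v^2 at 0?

The Hessian of f at 0 has rank 1. Corank 1: A-series; mu = 5 gives A_5.

A_{5}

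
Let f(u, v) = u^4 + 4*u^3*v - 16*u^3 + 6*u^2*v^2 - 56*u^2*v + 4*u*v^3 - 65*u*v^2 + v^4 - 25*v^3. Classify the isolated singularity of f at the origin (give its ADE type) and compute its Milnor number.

Type D_5, Milnor number mu = 5.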